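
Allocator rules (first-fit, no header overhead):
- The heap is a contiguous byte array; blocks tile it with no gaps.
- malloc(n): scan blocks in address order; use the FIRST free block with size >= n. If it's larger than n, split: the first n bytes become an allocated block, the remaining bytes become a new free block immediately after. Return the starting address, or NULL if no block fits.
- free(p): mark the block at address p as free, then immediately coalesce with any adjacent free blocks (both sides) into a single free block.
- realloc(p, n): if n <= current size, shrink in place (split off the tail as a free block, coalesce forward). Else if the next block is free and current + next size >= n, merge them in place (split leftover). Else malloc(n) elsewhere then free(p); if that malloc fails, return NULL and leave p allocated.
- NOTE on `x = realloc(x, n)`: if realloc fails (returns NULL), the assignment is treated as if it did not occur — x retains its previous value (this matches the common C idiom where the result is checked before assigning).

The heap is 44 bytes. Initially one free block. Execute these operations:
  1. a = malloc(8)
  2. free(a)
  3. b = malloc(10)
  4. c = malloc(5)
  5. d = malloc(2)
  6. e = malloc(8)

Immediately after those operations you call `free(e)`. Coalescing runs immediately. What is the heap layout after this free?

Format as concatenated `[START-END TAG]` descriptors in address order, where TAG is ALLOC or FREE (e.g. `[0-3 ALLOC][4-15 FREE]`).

Op 1: a = malloc(8) -> a = 0; heap: [0-7 ALLOC][8-43 FREE]
Op 2: free(a) -> (freed a); heap: [0-43 FREE]
Op 3: b = malloc(10) -> b = 0; heap: [0-9 ALLOC][10-43 FREE]
Op 4: c = malloc(5) -> c = 10; heap: [0-9 ALLOC][10-14 ALLOC][15-43 FREE]
Op 5: d = malloc(2) -> d = 15; heap: [0-9 ALLOC][10-14 ALLOC][15-16 ALLOC][17-43 FREE]
Op 6: e = malloc(8) -> e = 17; heap: [0-9 ALLOC][10-14 ALLOC][15-16 ALLOC][17-24 ALLOC][25-43 FREE]
free(e): e = 17 -> block [17-24 ALLOC]; mark free, coalesce with adjacent free neighbors -> [0-9 ALLOC][10-14 ALLOC][15-16 ALLOC][17-43 FREE]

Answer: [0-9 ALLOC][10-14 ALLOC][15-16 ALLOC][17-43 FREE]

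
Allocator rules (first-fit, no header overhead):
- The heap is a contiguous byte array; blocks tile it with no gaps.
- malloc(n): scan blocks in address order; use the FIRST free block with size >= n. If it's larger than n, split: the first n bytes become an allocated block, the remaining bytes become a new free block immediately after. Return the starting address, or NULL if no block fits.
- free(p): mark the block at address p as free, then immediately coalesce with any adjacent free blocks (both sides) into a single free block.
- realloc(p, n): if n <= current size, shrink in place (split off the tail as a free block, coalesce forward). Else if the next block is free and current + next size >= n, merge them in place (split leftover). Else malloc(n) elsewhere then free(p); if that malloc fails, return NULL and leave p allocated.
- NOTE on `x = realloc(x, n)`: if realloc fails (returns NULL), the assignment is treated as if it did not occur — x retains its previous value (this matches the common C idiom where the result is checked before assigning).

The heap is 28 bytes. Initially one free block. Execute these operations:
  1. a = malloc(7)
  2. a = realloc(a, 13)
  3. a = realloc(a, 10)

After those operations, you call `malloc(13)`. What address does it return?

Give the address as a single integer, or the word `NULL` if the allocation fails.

Op 1: a = malloc(7) -> a = 0; heap: [0-6 ALLOC][7-27 FREE]
Op 2: a = realloc(a, 13) -> a = 0; heap: [0-12 ALLOC][13-27 FREE]
Op 3: a = realloc(a, 10) -> a = 0; heap: [0-9 ALLOC][10-27 FREE]
malloc(13): first-fit scan over [0-9 ALLOC][10-27 FREE] -> 10

Answer: 10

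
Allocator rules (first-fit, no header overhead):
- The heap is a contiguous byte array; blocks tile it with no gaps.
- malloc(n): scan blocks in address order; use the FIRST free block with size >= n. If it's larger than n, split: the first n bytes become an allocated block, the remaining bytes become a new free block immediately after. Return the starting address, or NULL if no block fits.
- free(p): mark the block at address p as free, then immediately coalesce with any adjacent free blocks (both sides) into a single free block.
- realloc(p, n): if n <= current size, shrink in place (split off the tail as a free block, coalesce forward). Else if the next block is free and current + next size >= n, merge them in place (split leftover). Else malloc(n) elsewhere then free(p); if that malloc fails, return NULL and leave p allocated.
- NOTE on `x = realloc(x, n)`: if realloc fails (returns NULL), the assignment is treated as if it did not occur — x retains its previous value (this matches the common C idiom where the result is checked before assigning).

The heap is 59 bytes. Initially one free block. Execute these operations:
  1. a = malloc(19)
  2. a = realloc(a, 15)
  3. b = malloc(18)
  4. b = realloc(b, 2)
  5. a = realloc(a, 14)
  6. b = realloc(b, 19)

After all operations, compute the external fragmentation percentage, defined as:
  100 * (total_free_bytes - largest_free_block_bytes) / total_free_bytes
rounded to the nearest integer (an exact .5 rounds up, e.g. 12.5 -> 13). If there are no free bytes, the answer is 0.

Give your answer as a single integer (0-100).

Answer: 4

Derivation:
Op 1: a = malloc(19) -> a = 0; heap: [0-18 ALLOC][19-58 FREE]
Op 2: a = realloc(a, 15) -> a = 0; heap: [0-14 ALLOC][15-58 FREE]
Op 3: b = malloc(18) -> b = 15; heap: [0-14 ALLOC][15-32 ALLOC][33-58 FREE]
Op 4: b = realloc(b, 2) -> b = 15; heap: [0-14 ALLOC][15-16 ALLOC][17-58 FREE]
Op 5: a = realloc(a, 14) -> a = 0; heap: [0-13 ALLOC][14-14 FREE][15-16 ALLOC][17-58 FREE]
Op 6: b = realloc(b, 19) -> b = 15; heap: [0-13 ALLOC][14-14 FREE][15-33 ALLOC][34-58 FREE]
Free blocks: [1 25] total_free=26 largest=25 -> 100*(26-25)/26 = 100/26 ≈ 3.846 -> rounds to 4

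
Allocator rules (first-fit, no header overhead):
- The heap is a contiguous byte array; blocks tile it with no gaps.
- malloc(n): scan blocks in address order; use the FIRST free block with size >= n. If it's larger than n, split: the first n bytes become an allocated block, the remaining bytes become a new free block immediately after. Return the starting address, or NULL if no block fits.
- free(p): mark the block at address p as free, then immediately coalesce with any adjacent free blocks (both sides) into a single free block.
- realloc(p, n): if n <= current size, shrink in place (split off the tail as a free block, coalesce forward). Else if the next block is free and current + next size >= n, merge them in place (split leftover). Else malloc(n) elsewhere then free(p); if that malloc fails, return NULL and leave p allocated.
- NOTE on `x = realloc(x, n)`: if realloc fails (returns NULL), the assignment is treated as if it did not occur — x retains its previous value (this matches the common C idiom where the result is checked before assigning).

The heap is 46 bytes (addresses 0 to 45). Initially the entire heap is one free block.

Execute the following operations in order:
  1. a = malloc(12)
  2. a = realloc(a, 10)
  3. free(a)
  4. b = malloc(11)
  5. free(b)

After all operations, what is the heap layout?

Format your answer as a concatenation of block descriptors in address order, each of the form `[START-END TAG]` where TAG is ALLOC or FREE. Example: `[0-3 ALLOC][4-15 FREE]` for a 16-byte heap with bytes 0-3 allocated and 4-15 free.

Answer: [0-45 FREE]

Derivation:
Op 1: a = malloc(12) -> a = 0; heap: [0-11 ALLOC][12-45 FREE]
Op 2: a = realloc(a, 10) -> a = 0; heap: [0-9 ALLOC][10-45 FREE]
Op 3: free(a) -> (freed a); heap: [0-45 FREE]
Op 4: b = malloc(11) -> b = 0; heap: [0-10 ALLOC][11-45 FREE]
Op 5: free(b) -> (freed b); heap: [0-45 FREE]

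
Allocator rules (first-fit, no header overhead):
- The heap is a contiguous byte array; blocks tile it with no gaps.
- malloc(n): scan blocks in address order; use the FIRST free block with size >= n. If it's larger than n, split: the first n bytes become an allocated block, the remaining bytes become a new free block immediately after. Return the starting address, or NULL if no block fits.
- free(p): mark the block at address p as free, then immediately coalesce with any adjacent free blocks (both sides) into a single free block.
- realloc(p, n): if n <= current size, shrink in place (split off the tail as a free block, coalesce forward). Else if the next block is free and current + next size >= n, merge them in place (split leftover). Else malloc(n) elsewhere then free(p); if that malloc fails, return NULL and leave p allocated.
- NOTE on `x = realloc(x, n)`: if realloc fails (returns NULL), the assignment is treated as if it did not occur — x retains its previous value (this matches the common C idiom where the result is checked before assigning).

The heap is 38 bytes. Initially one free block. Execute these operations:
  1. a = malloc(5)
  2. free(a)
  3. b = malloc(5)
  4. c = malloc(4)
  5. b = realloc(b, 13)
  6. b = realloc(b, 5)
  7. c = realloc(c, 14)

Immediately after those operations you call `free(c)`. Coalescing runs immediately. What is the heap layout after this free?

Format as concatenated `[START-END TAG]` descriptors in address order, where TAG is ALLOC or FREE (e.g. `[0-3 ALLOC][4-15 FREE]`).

Op 1: a = malloc(5) -> a = 0; heap: [0-4 ALLOC][5-37 FREE]
Op 2: free(a) -> (freed a); heap: [0-37 FREE]
Op 3: b = malloc(5) -> b = 0; heap: [0-4 ALLOC][5-37 FREE]
Op 4: c = malloc(4) -> c = 5; heap: [0-4 ALLOC][5-8 ALLOC][9-37 FREE]
Op 5: b = realloc(b, 13) -> b = 9; heap: [0-4 FREE][5-8 ALLOC][9-21 ALLOC][22-37 FREE]
Op 6: b = realloc(b, 5) -> b = 9; heap: [0-4 FREE][5-8 ALLOC][9-13 ALLOC][14-37 FREE]
Op 7: c = realloc(c, 14) -> c = 14; heap: [0-8 FREE][9-13 ALLOC][14-27 ALLOC][28-37 FREE]
free(c): c = 14 -> block [14-27 ALLOC]; mark free, coalesce with adjacent free neighbors -> [0-8 FREE][9-13 ALLOC][14-37 FREE]

Answer: [0-8 FREE][9-13 ALLOC][14-37 FREE]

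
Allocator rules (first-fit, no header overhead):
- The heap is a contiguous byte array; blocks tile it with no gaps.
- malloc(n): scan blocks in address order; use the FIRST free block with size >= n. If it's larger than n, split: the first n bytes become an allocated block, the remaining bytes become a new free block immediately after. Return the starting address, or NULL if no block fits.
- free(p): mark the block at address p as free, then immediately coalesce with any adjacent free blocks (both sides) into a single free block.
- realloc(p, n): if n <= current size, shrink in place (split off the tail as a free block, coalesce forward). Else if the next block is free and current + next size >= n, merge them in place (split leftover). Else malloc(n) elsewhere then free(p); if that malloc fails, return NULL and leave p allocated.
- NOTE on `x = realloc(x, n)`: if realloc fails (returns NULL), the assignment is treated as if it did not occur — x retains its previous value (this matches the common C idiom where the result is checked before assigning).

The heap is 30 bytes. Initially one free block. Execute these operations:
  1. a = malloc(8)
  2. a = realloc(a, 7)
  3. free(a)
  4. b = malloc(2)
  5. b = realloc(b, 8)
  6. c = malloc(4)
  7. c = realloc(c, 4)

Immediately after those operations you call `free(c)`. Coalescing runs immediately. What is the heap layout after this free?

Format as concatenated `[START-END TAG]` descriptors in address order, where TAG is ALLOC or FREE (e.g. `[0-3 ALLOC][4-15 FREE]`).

Op 1: a = malloc(8) -> a = 0; heap: [0-7 ALLOC][8-29 FREE]
Op 2: a = realloc(a, 7) -> a = 0; heap: [0-6 ALLOC][7-29 FREE]
Op 3: free(a) -> (freed a); heap: [0-29 FREE]
Op 4: b = malloc(2) -> b = 0; heap: [0-1 ALLOC][2-29 FREE]
Op 5: b = realloc(b, 8) -> b = 0; heap: [0-7 ALLOC][8-29 FREE]
Op 6: c = malloc(4) -> c = 8; heap: [0-7 ALLOC][8-11 ALLOC][12-29 FREE]
Op 7: c = realloc(c, 4) -> c = 8; heap: [0-7 ALLOC][8-11 ALLOC][12-29 FREE]
free(c): c = 8 -> block [8-11 ALLOC]; mark free, coalesce with adjacent free neighbors -> [0-7 ALLOC][8-29 FREE]

Answer: [0-7 ALLOC][8-29 FREE]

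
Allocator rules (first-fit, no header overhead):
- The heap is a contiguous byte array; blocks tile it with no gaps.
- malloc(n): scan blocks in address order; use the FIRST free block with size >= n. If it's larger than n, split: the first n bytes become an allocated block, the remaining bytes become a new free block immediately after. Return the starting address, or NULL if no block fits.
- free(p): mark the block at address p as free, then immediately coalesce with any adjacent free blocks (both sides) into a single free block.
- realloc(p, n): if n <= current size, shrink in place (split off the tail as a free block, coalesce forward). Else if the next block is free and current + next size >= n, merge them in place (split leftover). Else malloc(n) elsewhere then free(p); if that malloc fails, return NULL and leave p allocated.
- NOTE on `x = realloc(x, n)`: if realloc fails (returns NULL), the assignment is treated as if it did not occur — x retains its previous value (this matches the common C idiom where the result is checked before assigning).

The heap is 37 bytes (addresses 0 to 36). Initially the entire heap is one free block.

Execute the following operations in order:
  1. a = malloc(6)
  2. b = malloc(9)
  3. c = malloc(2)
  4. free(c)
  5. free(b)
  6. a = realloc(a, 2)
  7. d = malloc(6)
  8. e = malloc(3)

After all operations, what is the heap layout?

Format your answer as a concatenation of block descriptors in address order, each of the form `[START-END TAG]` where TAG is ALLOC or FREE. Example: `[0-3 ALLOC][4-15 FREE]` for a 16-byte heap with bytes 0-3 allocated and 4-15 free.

Answer: [0-1 ALLOC][2-7 ALLOC][8-10 ALLOC][11-36 FREE]

Derivation:
Op 1: a = malloc(6) -> a = 0; heap: [0-5 ALLOC][6-36 FREE]
Op 2: b = malloc(9) -> b = 6; heap: [0-5 ALLOC][6-14 ALLOC][15-36 FREE]
Op 3: c = malloc(2) -> c = 15; heap: [0-5 ALLOC][6-14 ALLOC][15-16 ALLOC][17-36 FREE]
Op 4: free(c) -> (freed c); heap: [0-5 ALLOC][6-14 ALLOC][15-36 FREE]
Op 5: free(b) -> (freed b); heap: [0-5 ALLOC][6-36 FREE]
Op 6: a = realloc(a, 2) -> a = 0; heap: [0-1 ALLOC][2-36 FREE]
Op 7: d = malloc(6) -> d = 2; heap: [0-1 ALLOC][2-7 ALLOC][8-36 FREE]
Op 8: e = malloc(3) -> e = 8; heap: [0-1 ALLOC][2-7 ALLOC][8-10 ALLOC][11-36 FREE]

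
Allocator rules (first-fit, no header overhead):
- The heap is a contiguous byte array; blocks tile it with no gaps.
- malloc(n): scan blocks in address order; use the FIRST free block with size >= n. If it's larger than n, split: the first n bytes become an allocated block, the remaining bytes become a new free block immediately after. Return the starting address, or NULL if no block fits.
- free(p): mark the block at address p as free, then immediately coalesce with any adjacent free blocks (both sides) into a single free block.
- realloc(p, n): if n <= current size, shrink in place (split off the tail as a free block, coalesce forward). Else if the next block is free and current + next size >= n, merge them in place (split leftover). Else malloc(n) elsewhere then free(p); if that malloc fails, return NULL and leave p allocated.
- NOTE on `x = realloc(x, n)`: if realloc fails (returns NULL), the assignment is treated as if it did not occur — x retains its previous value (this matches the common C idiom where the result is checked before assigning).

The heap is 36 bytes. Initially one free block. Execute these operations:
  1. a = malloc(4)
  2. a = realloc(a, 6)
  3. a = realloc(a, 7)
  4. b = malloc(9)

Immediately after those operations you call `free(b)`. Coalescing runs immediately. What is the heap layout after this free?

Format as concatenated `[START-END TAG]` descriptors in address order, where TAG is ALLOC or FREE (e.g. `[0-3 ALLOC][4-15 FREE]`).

Op 1: a = malloc(4) -> a = 0; heap: [0-3 ALLOC][4-35 FREE]
Op 2: a = realloc(a, 6) -> a = 0; heap: [0-5 ALLOC][6-35 FREE]
Op 3: a = realloc(a, 7) -> a = 0; heap: [0-6 ALLOC][7-35 FREE]
Op 4: b = malloc(9) -> b = 7; heap: [0-6 ALLOC][7-15 ALLOC][16-35 FREE]
free(b): b = 7 -> block [7-15 ALLOC]; mark free, coalesce with adjacent free neighbors -> [0-6 ALLOC][7-35 FREE]

Answer: [0-6 ALLOC][7-35 FREE]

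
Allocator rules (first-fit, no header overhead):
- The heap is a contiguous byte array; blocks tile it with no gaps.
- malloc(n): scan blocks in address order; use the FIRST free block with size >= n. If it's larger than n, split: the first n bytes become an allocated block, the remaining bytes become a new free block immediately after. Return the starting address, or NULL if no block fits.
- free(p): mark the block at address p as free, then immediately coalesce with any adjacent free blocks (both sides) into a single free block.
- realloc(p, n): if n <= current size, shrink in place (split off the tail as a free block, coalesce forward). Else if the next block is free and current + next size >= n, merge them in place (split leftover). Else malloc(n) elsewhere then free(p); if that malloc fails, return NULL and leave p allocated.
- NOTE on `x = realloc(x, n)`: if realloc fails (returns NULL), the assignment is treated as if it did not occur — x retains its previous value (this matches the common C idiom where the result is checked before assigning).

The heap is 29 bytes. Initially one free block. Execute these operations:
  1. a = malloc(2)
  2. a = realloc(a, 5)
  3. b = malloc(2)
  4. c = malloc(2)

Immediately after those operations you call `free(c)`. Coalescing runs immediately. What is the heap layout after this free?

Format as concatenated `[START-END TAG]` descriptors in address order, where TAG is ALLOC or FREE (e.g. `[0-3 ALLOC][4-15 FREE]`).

Op 1: a = malloc(2) -> a = 0; heap: [0-1 ALLOC][2-28 FREE]
Op 2: a = realloc(a, 5) -> a = 0; heap: [0-4 ALLOC][5-28 FREE]
Op 3: b = malloc(2) -> b = 5; heap: [0-4 ALLOC][5-6 ALLOC][7-28 FREE]
Op 4: c = malloc(2) -> c = 7; heap: [0-4 ALLOC][5-6 ALLOC][7-8 ALLOC][9-28 FREE]
free(c): c = 7 -> block [7-8 ALLOC]; mark free, coalesce with adjacent free neighbors -> [0-4 ALLOC][5-6 ALLOC][7-28 FREE]

Answer: [0-4 ALLOC][5-6 ALLOC][7-28 FREE]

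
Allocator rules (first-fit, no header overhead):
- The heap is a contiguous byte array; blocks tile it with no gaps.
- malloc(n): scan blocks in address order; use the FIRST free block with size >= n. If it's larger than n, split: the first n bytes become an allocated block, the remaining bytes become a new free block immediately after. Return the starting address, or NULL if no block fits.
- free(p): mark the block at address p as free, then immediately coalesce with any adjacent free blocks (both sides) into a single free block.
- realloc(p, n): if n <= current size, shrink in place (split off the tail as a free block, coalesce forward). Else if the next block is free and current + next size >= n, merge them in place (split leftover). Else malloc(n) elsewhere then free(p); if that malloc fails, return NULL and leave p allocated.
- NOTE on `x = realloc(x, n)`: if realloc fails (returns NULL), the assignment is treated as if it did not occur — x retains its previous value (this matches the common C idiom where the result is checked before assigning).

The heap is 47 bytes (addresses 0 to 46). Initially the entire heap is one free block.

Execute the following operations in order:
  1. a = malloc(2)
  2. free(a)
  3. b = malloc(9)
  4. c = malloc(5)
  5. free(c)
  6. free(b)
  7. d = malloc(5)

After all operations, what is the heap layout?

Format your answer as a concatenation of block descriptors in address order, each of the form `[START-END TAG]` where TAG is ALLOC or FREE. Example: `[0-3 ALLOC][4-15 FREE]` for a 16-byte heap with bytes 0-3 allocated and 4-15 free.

Answer: [0-4 ALLOC][5-46 FREE]

Derivation:
Op 1: a = malloc(2) -> a = 0; heap: [0-1 ALLOC][2-46 FREE]
Op 2: free(a) -> (freed a); heap: [0-46 FREE]
Op 3: b = malloc(9) -> b = 0; heap: [0-8 ALLOC][9-46 FREE]
Op 4: c = malloc(5) -> c = 9; heap: [0-8 ALLOC][9-13 ALLOC][14-46 FREE]
Op 5: free(c) -> (freed c); heap: [0-8 ALLOC][9-46 FREE]
Op 6: free(b) -> (freed b); heap: [0-46 FREE]
Op 7: d = malloc(5) -> d = 0; heap: [0-4 ALLOC][5-46 FREE]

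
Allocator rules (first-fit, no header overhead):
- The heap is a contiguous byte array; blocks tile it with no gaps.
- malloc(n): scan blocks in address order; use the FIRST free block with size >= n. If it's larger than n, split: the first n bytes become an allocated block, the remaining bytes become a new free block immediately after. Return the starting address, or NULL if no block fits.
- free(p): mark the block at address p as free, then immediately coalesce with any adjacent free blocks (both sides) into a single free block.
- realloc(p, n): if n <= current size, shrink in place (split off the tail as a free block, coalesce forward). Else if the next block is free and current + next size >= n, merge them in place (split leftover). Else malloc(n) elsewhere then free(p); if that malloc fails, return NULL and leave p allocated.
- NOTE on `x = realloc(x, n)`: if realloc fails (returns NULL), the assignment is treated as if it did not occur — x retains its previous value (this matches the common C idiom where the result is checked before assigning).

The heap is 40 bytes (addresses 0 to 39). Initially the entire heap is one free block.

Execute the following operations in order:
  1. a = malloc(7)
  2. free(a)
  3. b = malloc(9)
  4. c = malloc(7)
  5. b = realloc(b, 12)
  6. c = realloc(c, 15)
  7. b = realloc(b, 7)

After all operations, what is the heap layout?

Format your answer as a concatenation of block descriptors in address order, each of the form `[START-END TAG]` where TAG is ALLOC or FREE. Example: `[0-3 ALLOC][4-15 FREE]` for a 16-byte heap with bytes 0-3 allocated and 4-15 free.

Answer: [0-8 FREE][9-15 ALLOC][16-22 ALLOC][23-39 FREE]

Derivation:
Op 1: a = malloc(7) -> a = 0; heap: [0-6 ALLOC][7-39 FREE]
Op 2: free(a) -> (freed a); heap: [0-39 FREE]
Op 3: b = malloc(9) -> b = 0; heap: [0-8 ALLOC][9-39 FREE]
Op 4: c = malloc(7) -> c = 9; heap: [0-8 ALLOC][9-15 ALLOC][16-39 FREE]
Op 5: b = realloc(b, 12) -> b = 16; heap: [0-8 FREE][9-15 ALLOC][16-27 ALLOC][28-39 FREE]
Op 6: c = realloc(c, 15) -> NULL (c unchanged); heap: [0-8 FREE][9-15 ALLOC][16-27 ALLOC][28-39 FREE]
Op 7: b = realloc(b, 7) -> b = 16; heap: [0-8 FREE][9-15 ALLOC][16-22 ALLOC][23-39 FREE]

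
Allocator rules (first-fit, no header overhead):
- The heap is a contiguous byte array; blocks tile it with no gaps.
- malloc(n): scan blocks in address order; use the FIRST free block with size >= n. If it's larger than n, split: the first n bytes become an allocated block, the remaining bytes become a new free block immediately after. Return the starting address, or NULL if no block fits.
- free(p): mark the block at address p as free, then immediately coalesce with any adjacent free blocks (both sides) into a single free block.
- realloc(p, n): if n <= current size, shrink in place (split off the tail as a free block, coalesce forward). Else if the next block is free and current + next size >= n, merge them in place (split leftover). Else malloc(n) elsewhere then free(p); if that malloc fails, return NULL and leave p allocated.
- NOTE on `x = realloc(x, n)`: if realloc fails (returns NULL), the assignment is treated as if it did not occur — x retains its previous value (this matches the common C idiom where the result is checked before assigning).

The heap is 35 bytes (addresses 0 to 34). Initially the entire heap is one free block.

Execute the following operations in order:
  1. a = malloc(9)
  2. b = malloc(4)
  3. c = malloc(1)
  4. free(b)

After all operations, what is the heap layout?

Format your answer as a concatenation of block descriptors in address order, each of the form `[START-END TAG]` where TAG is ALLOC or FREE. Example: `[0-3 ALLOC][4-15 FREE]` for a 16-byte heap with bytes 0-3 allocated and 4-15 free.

Op 1: a = malloc(9) -> a = 0; heap: [0-8 ALLOC][9-34 FREE]
Op 2: b = malloc(4) -> b = 9; heap: [0-8 ALLOC][9-12 ALLOC][13-34 FREE]
Op 3: c = malloc(1) -> c = 13; heap: [0-8 ALLOC][9-12 ALLOC][13-13 ALLOC][14-34 FREE]
Op 4: free(b) -> (freed b); heap: [0-8 ALLOC][9-12 FREE][13-13 ALLOC][14-34 FREE]

Answer: [0-8 ALLOC][9-12 FREE][13-13 ALLOC][14-34 FREE]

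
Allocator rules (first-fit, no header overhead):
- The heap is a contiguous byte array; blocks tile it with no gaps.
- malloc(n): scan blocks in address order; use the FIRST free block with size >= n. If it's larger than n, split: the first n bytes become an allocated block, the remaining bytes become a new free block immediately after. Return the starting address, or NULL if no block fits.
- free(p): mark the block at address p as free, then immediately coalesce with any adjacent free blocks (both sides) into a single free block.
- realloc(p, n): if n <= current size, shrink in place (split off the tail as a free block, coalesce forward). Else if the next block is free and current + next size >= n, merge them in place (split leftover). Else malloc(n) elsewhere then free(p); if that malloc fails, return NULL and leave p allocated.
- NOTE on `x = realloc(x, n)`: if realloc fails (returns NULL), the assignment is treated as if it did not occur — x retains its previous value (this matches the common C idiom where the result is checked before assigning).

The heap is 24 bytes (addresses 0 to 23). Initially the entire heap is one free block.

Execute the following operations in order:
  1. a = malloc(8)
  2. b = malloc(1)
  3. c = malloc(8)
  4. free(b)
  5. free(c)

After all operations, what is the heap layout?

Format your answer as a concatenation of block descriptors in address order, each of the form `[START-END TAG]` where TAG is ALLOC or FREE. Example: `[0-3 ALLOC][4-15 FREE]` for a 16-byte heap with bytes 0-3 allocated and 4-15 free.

Answer: [0-7 ALLOC][8-23 FREE]

Derivation:
Op 1: a = malloc(8) -> a = 0; heap: [0-7 ALLOC][8-23 FREE]
Op 2: b = malloc(1) -> b = 8; heap: [0-7 ALLOC][8-8 ALLOC][9-23 FREE]
Op 3: c = malloc(8) -> c = 9; heap: [0-7 ALLOC][8-8 ALLOC][9-16 ALLOC][17-23 FREE]
Op 4: free(b) -> (freed b); heap: [0-7 ALLOC][8-8 FREE][9-16 ALLOC][17-23 FREE]
Op 5: free(c) -> (freed c); heap: [0-7 ALLOC][8-23 FREE]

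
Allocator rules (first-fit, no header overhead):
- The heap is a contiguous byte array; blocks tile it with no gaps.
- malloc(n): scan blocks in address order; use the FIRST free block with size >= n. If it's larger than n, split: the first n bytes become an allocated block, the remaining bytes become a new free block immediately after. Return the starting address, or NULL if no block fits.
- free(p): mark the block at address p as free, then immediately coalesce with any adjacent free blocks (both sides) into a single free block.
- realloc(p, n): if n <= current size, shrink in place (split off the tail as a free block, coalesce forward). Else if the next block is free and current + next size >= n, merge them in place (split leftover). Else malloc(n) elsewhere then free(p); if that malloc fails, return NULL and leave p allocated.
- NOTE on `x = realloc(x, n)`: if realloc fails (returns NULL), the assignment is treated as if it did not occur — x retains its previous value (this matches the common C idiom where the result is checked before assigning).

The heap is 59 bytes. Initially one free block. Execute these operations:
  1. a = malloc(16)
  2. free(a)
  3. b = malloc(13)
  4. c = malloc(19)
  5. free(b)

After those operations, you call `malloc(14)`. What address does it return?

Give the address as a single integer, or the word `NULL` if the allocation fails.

Answer: 32

Derivation:
Op 1: a = malloc(16) -> a = 0; heap: [0-15 ALLOC][16-58 FREE]
Op 2: free(a) -> (freed a); heap: [0-58 FREE]
Op 3: b = malloc(13) -> b = 0; heap: [0-12 ALLOC][13-58 FREE]
Op 4: c = malloc(19) -> c = 13; heap: [0-12 ALLOC][13-31 ALLOC][32-58 FREE]
Op 5: free(b) -> (freed b); heap: [0-12 FREE][13-31 ALLOC][32-58 FREE]
malloc(14): first-fit scan over [0-12 FREE][13-31 ALLOC][32-58 FREE] -> 32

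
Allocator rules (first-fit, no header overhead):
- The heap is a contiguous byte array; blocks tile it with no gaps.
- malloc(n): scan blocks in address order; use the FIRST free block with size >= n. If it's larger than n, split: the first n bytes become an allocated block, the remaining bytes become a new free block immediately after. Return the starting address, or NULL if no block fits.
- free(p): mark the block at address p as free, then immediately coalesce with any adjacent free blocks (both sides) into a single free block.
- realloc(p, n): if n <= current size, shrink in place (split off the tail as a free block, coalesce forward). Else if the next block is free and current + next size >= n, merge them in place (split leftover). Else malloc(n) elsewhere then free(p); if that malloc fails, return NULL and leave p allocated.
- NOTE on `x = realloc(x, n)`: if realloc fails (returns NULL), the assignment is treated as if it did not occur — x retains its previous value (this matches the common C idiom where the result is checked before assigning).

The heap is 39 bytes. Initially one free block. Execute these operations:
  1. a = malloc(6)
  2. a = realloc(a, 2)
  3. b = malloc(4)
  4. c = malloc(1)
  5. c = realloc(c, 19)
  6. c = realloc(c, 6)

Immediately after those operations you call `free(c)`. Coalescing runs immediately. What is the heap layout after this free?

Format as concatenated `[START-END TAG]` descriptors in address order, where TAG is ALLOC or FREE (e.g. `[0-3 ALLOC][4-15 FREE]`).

Answer: [0-1 ALLOC][2-5 ALLOC][6-38 FREE]

Derivation:
Op 1: a = malloc(6) -> a = 0; heap: [0-5 ALLOC][6-38 FREE]
Op 2: a = realloc(a, 2) -> a = 0; heap: [0-1 ALLOC][2-38 FREE]
Op 3: b = malloc(4) -> b = 2; heap: [0-1 ALLOC][2-5 ALLOC][6-38 FREE]
Op 4: c = malloc(1) -> c = 6; heap: [0-1 ALLOC][2-5 ALLOC][6-6 ALLOC][7-38 FREE]
Op 5: c = realloc(c, 19) -> c = 6; heap: [0-1 ALLOC][2-5 ALLOC][6-24 ALLOC][25-38 FREE]
Op 6: c = realloc(c, 6) -> c = 6; heap: [0-1 ALLOC][2-5 ALLOC][6-11 ALLOC][12-38 FREE]
free(c): c = 6 -> block [6-11 ALLOC]; mark free, coalesce with adjacent free neighbors -> [0-1 ALLOC][2-5 ALLOC][6-38 FREE]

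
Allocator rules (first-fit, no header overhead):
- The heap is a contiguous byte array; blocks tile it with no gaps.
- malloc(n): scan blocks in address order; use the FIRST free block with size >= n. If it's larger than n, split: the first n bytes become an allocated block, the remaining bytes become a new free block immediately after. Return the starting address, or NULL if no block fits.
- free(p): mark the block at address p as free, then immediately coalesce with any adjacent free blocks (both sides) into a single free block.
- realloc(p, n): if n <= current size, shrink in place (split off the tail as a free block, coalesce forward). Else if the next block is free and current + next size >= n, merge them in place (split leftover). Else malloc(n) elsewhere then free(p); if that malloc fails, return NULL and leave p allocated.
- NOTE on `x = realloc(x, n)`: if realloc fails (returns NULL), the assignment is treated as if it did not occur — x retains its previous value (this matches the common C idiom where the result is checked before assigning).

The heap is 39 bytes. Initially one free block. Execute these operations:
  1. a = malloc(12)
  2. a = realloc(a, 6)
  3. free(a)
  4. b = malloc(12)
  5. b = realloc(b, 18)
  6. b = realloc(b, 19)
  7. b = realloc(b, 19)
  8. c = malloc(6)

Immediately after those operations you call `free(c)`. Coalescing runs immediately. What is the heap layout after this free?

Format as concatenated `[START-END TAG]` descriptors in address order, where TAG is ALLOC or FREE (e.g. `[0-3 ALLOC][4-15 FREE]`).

Op 1: a = malloc(12) -> a = 0; heap: [0-11 ALLOC][12-38 FREE]
Op 2: a = realloc(a, 6) -> a = 0; heap: [0-5 ALLOC][6-38 FREE]
Op 3: free(a) -> (freed a); heap: [0-38 FREE]
Op 4: b = malloc(12) -> b = 0; heap: [0-11 ALLOC][12-38 FREE]
Op 5: b = realloc(b, 18) -> b = 0; heap: [0-17 ALLOC][18-38 FREE]
Op 6: b = realloc(b, 19) -> b = 0; heap: [0-18 ALLOC][19-38 FREE]
Op 7: b = realloc(b, 19) -> b = 0; heap: [0-18 ALLOC][19-38 FREE]
Op 8: c = malloc(6) -> c = 19; heap: [0-18 ALLOC][19-24 ALLOC][25-38 FREE]
free(c): c = 19 -> block [19-24 ALLOC]; mark free, coalesce with adjacent free neighbors -> [0-18 ALLOC][19-38 FREE]

Answer: [0-18 ALLOC][19-38 FREE]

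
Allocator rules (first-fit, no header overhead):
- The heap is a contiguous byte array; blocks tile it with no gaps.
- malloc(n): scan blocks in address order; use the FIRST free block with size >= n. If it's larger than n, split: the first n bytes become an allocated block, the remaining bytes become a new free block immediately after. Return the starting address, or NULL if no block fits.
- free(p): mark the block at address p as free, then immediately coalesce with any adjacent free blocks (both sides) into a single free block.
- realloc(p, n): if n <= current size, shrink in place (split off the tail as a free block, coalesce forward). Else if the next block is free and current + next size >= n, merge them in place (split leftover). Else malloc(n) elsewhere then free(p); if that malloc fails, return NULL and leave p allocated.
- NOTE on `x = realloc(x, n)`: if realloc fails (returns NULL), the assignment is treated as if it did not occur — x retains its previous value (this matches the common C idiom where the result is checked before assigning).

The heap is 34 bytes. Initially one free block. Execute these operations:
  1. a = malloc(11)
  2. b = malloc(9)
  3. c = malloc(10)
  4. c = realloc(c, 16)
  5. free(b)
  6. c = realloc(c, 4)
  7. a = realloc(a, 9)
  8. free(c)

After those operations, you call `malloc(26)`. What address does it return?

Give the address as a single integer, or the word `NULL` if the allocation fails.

Answer: NULL

Derivation:
Op 1: a = malloc(11) -> a = 0; heap: [0-10 ALLOC][11-33 FREE]
Op 2: b = malloc(9) -> b = 11; heap: [0-10 ALLOC][11-19 ALLOC][20-33 FREE]
Op 3: c = malloc(10) -> c = 20; heap: [0-10 ALLOC][11-19 ALLOC][20-29 ALLOC][30-33 FREE]
Op 4: c = realloc(c, 16) -> NULL (c unchanged); heap: [0-10 ALLOC][11-19 ALLOC][20-29 ALLOC][30-33 FREE]
Op 5: free(b) -> (freed b); heap: [0-10 ALLOC][11-19 FREE][20-29 ALLOC][30-33 FREE]
Op 6: c = realloc(c, 4) -> c = 20; heap: [0-10 ALLOC][11-19 FREE][20-23 ALLOC][24-33 FREE]
Op 7: a = realloc(a, 9) -> a = 0; heap: [0-8 ALLOC][9-19 FREE][20-23 ALLOC][24-33 FREE]
Op 8: free(c) -> (freed c); heap: [0-8 ALLOC][9-33 FREE]
malloc(26): first-fit scan over [0-8 ALLOC][9-33 FREE] -> NULL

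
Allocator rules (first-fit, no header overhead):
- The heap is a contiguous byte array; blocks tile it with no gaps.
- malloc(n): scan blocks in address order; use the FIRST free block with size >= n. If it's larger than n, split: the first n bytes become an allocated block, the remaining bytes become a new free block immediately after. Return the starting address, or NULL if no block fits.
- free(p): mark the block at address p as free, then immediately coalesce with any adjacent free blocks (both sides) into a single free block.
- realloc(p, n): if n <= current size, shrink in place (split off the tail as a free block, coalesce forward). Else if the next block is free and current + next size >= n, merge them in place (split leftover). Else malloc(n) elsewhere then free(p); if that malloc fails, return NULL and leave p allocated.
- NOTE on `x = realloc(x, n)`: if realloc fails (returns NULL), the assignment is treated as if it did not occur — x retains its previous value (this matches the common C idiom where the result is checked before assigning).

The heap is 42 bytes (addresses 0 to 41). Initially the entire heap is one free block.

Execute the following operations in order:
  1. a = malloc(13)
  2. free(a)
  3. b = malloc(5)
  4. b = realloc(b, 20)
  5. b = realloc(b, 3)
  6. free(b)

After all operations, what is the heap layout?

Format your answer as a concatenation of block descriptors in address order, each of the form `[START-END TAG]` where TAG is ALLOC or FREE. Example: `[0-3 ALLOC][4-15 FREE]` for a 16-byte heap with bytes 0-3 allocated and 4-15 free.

Op 1: a = malloc(13) -> a = 0; heap: [0-12 ALLOC][13-41 FREE]
Op 2: free(a) -> (freed a); heap: [0-41 FREE]
Op 3: b = malloc(5) -> b = 0; heap: [0-4 ALLOC][5-41 FREE]
Op 4: b = realloc(b, 20) -> b = 0; heap: [0-19 ALLOC][20-41 FREE]
Op 5: b = realloc(b, 3) -> b = 0; heap: [0-2 ALLOC][3-41 FREE]
Op 6: free(b) -> (freed b); heap: [0-41 FREE]

Answer: [0-41 FREE]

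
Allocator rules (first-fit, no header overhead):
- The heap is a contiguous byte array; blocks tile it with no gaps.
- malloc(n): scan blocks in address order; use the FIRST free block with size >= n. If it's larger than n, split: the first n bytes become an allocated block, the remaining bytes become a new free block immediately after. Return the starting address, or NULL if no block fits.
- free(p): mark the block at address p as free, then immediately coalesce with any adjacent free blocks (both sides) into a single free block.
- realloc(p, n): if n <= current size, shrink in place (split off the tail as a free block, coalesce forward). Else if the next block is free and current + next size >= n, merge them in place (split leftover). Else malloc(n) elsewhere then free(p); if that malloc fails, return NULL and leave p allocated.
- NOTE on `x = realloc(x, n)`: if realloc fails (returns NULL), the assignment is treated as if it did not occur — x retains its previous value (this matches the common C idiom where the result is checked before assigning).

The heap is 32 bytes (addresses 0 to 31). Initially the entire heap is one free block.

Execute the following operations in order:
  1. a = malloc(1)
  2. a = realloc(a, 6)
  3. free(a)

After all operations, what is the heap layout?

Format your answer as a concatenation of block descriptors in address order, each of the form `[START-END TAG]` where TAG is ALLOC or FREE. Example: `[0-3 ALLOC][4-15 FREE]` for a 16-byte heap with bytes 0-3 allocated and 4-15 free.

Op 1: a = malloc(1) -> a = 0; heap: [0-0 ALLOC][1-31 FREE]
Op 2: a = realloc(a, 6) -> a = 0; heap: [0-5 ALLOC][6-31 FREE]
Op 3: free(a) -> (freed a); heap: [0-31 FREE]

Answer: [0-31 FREE]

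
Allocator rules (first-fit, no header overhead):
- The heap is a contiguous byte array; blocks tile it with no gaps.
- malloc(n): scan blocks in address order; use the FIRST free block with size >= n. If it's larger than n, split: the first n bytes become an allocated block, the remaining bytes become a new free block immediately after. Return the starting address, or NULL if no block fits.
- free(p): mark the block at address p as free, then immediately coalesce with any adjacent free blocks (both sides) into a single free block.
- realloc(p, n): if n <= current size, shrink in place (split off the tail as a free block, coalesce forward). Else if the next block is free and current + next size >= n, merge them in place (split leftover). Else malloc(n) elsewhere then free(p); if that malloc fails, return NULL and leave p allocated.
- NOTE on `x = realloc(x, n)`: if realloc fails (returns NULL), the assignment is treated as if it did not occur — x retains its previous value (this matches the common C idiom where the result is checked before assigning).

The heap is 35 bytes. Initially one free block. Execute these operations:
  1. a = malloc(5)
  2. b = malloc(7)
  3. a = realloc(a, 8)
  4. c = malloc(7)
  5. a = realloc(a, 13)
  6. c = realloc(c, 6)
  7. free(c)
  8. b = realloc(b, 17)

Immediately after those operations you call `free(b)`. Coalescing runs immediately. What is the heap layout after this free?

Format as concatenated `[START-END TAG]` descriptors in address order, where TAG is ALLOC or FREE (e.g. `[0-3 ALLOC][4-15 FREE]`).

Answer: [0-11 FREE][12-19 ALLOC][20-34 FREE]

Derivation:
Op 1: a = malloc(5) -> a = 0; heap: [0-4 ALLOC][5-34 FREE]
Op 2: b = malloc(7) -> b = 5; heap: [0-4 ALLOC][5-11 ALLOC][12-34 FREE]
Op 3: a = realloc(a, 8) -> a = 12; heap: [0-4 FREE][5-11 ALLOC][12-19 ALLOC][20-34 FREE]
Op 4: c = malloc(7) -> c = 20; heap: [0-4 FREE][5-11 ALLOC][12-19 ALLOC][20-26 ALLOC][27-34 FREE]
Op 5: a = realloc(a, 13) -> NULL (a unchanged); heap: [0-4 FREE][5-11 ALLOC][12-19 ALLOC][20-26 ALLOC][27-34 FREE]
Op 6: c = realloc(c, 6) -> c = 20; heap: [0-4 FREE][5-11 ALLOC][12-19 ALLOC][20-25 ALLOC][26-34 FREE]
Op 7: free(c) -> (freed c); heap: [0-4 FREE][5-11 ALLOC][12-19 ALLOC][20-34 FREE]
Op 8: b = realloc(b, 17) -> NULL (b unchanged); heap: [0-4 FREE][5-11 ALLOC][12-19 ALLOC][20-34 FREE]
free(b): b = 5 -> block [5-11 ALLOC]; mark free, coalesce with adjacent free neighbors -> [0-11 FREE][12-19 ALLOC][20-34 FREE]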